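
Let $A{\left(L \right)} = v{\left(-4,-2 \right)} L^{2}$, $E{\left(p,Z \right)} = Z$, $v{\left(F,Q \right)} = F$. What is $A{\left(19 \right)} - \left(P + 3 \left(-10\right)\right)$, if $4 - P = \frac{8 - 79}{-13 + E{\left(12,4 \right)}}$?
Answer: $- \frac{12691}{9} \approx -1410.1$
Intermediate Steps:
$A{\left(L \right)} = - 4 L^{2}$
$P = - \frac{35}{9}$ ($P = 4 - \frac{8 - 79}{-13 + 4} = 4 - - \frac{71}{-9} = 4 - \left(-71\right) \left(- \frac{1}{9}\right) = 4 - \frac{71}{9} = - \frac{35}{9} \approx -3.8889$)
$A{\left(19 \right)} - \left(P + 3 \left(-10\right)\right) = - 4 \cdot 19^{2} - \left(- \frac{35}{9} + 3 \left(-10\right)\right) = \left(-4\right) 361 - \left(- \frac{35}{9} - 30\right) = -1444 - - \frac{305}{9} = -1444 + \frac{305}{9} = - \frac{12691}{9}$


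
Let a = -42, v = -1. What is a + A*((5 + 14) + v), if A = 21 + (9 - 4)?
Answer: 426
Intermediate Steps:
A = 26 (A = 21 + 5 = 26)
a + A*((5 + 14) + v) = -42 + 26*((5 + 14) - 1) = -42 + 26*(19 - 1) = -42 + 26*18 = -42 + 468 = 426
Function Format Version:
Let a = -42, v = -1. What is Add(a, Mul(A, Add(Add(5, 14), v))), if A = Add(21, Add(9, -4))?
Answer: 426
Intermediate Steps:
A = 26 (A = Add(21, 5) = 26)
Add(a, Mul(A, Add(Add(5, 14), v))) = Add(-42, Mul(26, Add(Add(5, 14), -1))) = Add(-42, Mul(26, Add(19, -1))) = Add(-42, Mul(26, 18)) = Add(-42, 468) = 426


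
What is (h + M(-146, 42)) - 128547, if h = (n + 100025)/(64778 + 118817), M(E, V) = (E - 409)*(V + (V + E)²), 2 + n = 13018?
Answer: -1129978826474/183595 ≈ -6.1547e+6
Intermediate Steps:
n = 13016 (n = -2 + 13018 = 13016)
M(E, V) = (-409 + E)*(V + (E + V)²)
h = 113041/183595 (h = (13016 + 100025)/(64778 + 118817) = 113041/183595 ≈ 0.61571)
(h + M(-146, 42)) - 128547 = (113041/183595 + (-409*42 - 409*(-146 + 42)² - 146*42 - 146*(-146 + 42)²)) - 128547 = (113041/183595 + (-17178 - 409*(-104)² - 6132 - 146*(-104)²)) - 128547 = (113041/183595 + (-17178 - 409*10816 - 6132 - 146*10816)) - 128547 = (113041/183595 + (-17178 - 4423744 - 6132 - 1579136)) - 128547 = (113041/183595 - 6026190) - 128547 = -1106378240009/183595 - 128547 = -1129978826474/183595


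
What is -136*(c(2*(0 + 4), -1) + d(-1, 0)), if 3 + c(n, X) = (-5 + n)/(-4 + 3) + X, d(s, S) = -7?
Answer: 1904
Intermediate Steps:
c(n, X) = 2 + X - n (c(n, X) = -3 + ((-5 + n)/(-4 + 3) + X) = -3 + ((-5 + n)/(-1) + X) = -3 + ((-5 + n)*(-1) + X) = -3 + ((5 - n) + X) = -3 + (5 + X - n) = 2 + X - n)
-136*(c(2*(0 + 4), -1) + d(-1, 0)) = -136*((2 - 1 - 2*(0 + 4)) - 7) = -136*((2 - 1 - 2*4) - 7) = -136*((2 - 1 - 1*8) - 7) = -136*((2 - 1 - 8) - 7) = -136*(-7 - 7) = -136*(-14) = 1904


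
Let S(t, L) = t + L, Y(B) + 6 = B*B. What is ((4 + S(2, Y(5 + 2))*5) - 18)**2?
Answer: 44521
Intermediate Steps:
Y(B) = -6 + B**2 (Y(B) = -6 + B*B = -6 + B**2)
S(t, L) = L + t
((4 + S(2, Y(5 + 2))*5) - 18)**2 = ((4 + ((-6 + (5 + 2)**2) + 2)*5) - 18)**2 = ((4 + ((-6 + 7**2) + 2)*5) - 18)**2 = ((4 + ((-6 + 49) + 2)*5) - 18)**2 = ((4 + (43 + 2)*5) - 18)**2 = ((4 + 45*5) - 18)**2 = ((4 + 225) - 18)**2 = (229 - 18)**2 = 211**2 = 44521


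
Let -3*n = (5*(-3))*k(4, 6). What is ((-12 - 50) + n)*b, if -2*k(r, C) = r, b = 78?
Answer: -5616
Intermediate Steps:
k(r, C) = -r/2
n = -10 (n = -5*(-3)*(-1/2*4)/3 = -(-5)*(-2) = -1/3*30 = -10)
((-12 - 50) + n)*b = ((-12 - 50) - 10)*78 = (-62 - 10)*78 = -72*78 = -5616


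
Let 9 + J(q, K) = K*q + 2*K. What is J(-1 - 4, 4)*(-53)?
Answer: 1113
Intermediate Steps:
J(q, K) = -9 + 2*K + K*q (J(q, K) = -9 + (K*q + 2*K) = -9 + (2*K + K*q) = -9 + 2*K + K*q)
J(-1 - 4, 4)*(-53) = (-9 + 2*4 + 4*(-1 - 4))*(-53) = (-9 + 8 + 4*(-5))*(-53) = (-9 + 8 - 20)*(-53) = -21*(-53) = 1113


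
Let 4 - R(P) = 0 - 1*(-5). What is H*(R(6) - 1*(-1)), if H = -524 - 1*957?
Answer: 0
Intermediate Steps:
R(P) = -1 (R(P) = 4 - (0 - 1*(-5)) = 4 - (0 + 5) = 4 - 1*5 = 4 - 5 = -1)
H = -1481 (H = -524 - 957 = -1481)
H*(R(6) - 1*(-1)) = -1481*(-1 - 1*(-1)) = -1481*(-1 + 1) = -1481*0 = 0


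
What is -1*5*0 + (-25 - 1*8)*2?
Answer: -66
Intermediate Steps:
-1*5*0 + (-25 - 1*8)*2 = -5*0 + (-25 - 8)*2 = 0 - 33*2 = 0 - 66 = -66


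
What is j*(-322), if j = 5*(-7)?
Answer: 11270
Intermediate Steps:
j = -35
j*(-322) = -35*(-322) = 11270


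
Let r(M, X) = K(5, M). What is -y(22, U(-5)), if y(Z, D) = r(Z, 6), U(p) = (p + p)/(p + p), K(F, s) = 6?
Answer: -6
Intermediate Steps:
r(M, X) = 6
U(p) = 1 (U(p) = (2*p)/((2*p)) = (2*p)*(1/(2*p)) = 1)
y(Z, D) = 6
-y(22, U(-5)) = -1*6 = -6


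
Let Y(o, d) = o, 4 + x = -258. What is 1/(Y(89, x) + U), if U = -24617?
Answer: -1/24528 ≈ -4.0770e-5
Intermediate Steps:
x = -262 (x = -4 - 258 = -262)
1/(Y(89, x) + U) = 1/(89 - 24617) = 1/(-24528) = -1/24528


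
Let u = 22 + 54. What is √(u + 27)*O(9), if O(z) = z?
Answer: 9*√103 ≈ 91.340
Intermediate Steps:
u = 76
√(u + 27)*O(9) = √(76 + 27)*9 = √103*9 = 9*√103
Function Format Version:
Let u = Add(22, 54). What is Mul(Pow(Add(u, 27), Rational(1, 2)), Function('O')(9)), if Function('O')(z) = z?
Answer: Mul(9, Pow(103, Rational(1, 2))) ≈ 91.340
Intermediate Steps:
u = 76
Mul(Pow(Add(u, 27), Rational(1, 2)), Function('O')(9)) = Mul(Pow(Add(76, 27), Rational(1, 2)), 9) = Mul(Pow(103, Rational(1, 2)), 9) = Mul(9, Pow(103, Rational(1, 2)))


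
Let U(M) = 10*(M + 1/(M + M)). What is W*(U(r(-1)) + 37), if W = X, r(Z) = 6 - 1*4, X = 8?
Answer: 476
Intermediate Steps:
r(Z) = 2 (r(Z) = 6 - 4 = 2)
W = 8
U(M) = 5/M + 10*M (U(M) = 10*(M + 1/(2*M)) = 5/M + 10*M)
W*(U(r(-1)) + 37) = 8*((5/2 + 10*2) + 37) = 8*((5*(½) + 20) + 37) = 8*((5/2 + 20) + 37) = 8*(45/2 + 37) = 8*(119/2) = 476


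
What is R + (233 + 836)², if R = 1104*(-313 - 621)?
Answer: 111625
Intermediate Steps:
R = -1031136 (R = 1104*(-934) = -1031136)
R + (233 + 836)² = -1031136 + (233 + 836)² = -1031136 + 1069² = -1031136 + 1142761 = 111625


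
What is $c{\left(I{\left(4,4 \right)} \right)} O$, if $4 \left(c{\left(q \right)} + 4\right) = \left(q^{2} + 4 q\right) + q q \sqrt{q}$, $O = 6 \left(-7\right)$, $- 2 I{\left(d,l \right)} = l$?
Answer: $210 - 42 i \sqrt{2} \approx 210.0 - 59.397 i$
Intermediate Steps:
$I{\left(d,l \right)} = - \frac{l}{2}$
$O = -42$
$c{\left(q \right)} = -4 + q + \frac{q^{2}}{4} + \frac{q^{\frac{5}{2}}}{4}$ ($c{\left(q \right)} = -4 + \frac{\left(q^{2} + 4 q\right) + q q \sqrt{q}}{4} = -4 + \frac{\left(q^{2} + 4 q\right) + q^{2} \sqrt{q}}{4} = -4 + \frac{\left(q^{2} + 4 q\right) + q^{\frac{5}{2}}}{4} = -4 + \frac{q^{2} + q^{\frac{5}{2}} + 4 q}{4} = -4 + \left(q + \frac{q^{2}}{4} + \frac{q^{\frac{5}{2}}}{4}\right) = -4 + q + \frac{q^{2}}{4} + \frac{q^{\frac{5}{2}}}{4}$)
$c{\left(I{\left(4,4 \right)} \right)} O = \left(-4 - 2 + \frac{\left(\left(- \frac{1}{2}\right) 4\right)^{2}}{4} + \frac{\left(\left(- \frac{1}{2}\right) 4\right)^{\frac{5}{2}}}{4}\right) \left(-42\right) = \left(-4 - 2 + \frac{\left(-2\right)^{2}}{4} + \frac{\left(-2\right)^{\frac{5}{2}}}{4}\right) \left(-42\right) = \left(-4 - 2 + \frac{1}{4} \cdot 4 + \frac{4 i \sqrt{2}}{4}\right) \left(-42\right) = \left(-4 - 2 + 1 + i \sqrt{2}\right) \left(-42\right) = \left(-5 + i \sqrt{2}\right) \left(-42\right) = 210 - 42 i \sqrt{2}$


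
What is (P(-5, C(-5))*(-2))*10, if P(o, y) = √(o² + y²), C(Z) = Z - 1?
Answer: -20*√61 ≈ -156.21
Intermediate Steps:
C(Z) = -1 + Z
(P(-5, C(-5))*(-2))*10 = (√((-5)² + (-1 - 5)²)*(-2))*10 = (√(25 + (-6)²)*(-2))*10 = (√(25 + 36)*(-2))*10 = (√61*(-2))*10 = -2*√61*10 = -20*√61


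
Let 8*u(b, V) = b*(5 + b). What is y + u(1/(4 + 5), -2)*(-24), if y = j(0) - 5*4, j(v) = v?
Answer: -586/27 ≈ -21.704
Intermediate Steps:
u(b, V) = b*(5 + b)/8 (u(b, V) = (b*(5 + b))/8 = b*(5 + b)/8)
y = -20 (y = 0 - 5*4 = 0 - 20 = -20)
y + u(1/(4 + 5), -2)*(-24) = -20 + ((5 + 1/(4 + 5))/(8*(4 + 5)))*(-24) = -20 + ((⅛)*(5 + 1/9)/9)*(-24) = -20 + ((⅛)*(⅑)*(5 + ⅑))*(-24) = -20 + ((⅛)*(⅑)*(46/9))*(-24) = -20 + (23/324)*(-24) = -20 - 46/27 = -586/27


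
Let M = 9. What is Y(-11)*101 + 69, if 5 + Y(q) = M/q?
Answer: -5705/11 ≈ -518.64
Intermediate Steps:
Y(q) = -5 + 9/q
Y(-11)*101 + 69 = (-5 + 9/(-11))*101 + 69 = (-5 + 9*(-1/11))*101 + 69 = (-5 - 9/11)*101 + 69 = -64/11*101 + 69 = -6464/11 + 69 = -5705/11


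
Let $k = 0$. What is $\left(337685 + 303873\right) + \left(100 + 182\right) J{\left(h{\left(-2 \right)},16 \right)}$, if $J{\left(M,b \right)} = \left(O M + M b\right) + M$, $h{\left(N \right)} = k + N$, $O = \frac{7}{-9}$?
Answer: $\frac{1897226}{3} \approx 6.3241 \cdot 10^{5}$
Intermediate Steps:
$O = - \frac{7}{9}$ ($O = 7 \left(- \frac{1}{9}\right) = - \frac{7}{9} \approx -0.77778$)
$h{\left(N \right)} = N$ ($h{\left(N \right)} = 0 + N = N$)
$J{\left(M,b \right)} = \frac{2 M}{9} + M b$ ($J{\left(M,b \right)} = \left(- \frac{7 M}{9} + M b\right) + M = \frac{2 M}{9} + M b$)
$\left(337685 + 303873\right) + \left(100 + 182\right) J{\left(h{\left(-2 \right)},16 \right)} = \left(337685 + 303873\right) + \left(100 + 182\right) \frac{1}{9} \left(-2\right) \left(2 + 9 \cdot 16\right) = 641558 + 282 \cdot \frac{1}{9} \left(-2\right) \left(2 + 144\right) = 641558 + 282 \cdot \frac{1}{9} \left(-2\right) 146 = 641558 + 282 \left(- \frac{292}{9}\right) = 641558 - \frac{27448}{3} = \frac{1897226}{3}$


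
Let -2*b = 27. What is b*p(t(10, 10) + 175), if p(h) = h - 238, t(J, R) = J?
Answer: 1431/2 ≈ 715.50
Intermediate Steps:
b = -27/2 (b = -½*27 = -27/2 ≈ -13.500)
p(h) = -238 + h
b*p(t(10, 10) + 175) = -27*(-238 + (10 + 175))/2 = -27*(-238 + 185)/2 = -27/2*(-53) = 1431/2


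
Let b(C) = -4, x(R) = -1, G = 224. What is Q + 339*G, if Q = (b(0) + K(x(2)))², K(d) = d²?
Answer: 75945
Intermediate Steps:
Q = 9 (Q = (-4 + (-1)²)² = (-4 + 1)² = (-3)² = 9)
Q + 339*G = 9 + 339*224 = 9 + 75936 = 75945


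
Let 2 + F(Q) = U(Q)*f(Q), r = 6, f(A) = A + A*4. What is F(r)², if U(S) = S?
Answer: 31684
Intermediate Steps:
f(A) = 5*A (f(A) = A + 4*A = 5*A)
F(Q) = -2 + 5*Q² (F(Q) = -2 + Q*(5*Q) = -2 + 5*Q²)
F(r)² = (-2 + 5*6²)² = (-2 + 5*36)² = (-2 + 180)² = 178² = 31684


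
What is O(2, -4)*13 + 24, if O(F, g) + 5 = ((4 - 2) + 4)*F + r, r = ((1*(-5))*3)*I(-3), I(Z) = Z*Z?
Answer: -1640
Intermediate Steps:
I(Z) = Z²
r = -135 (r = ((1*(-5))*3)*(-3)² = -5*3*9 = -15*9 = -135)
O(F, g) = -140 + 6*F (O(F, g) = -5 + (((4 - 2) + 4)*F - 135) = -5 + ((2 + 4)*F - 135) = -5 + (6*F - 135) = -5 + (-135 + 6*F) = -140 + 6*F)
O(2, -4)*13 + 24 = (-140 + 6*2)*13 + 24 = (-140 + 12)*13 + 24 = -128*13 + 24 = -1664 + 24 = -1640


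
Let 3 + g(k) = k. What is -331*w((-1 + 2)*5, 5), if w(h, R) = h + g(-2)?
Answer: 0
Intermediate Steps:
g(k) = -3 + k
w(h, R) = -5 + h (w(h, R) = h + (-3 - 2) = h - 5 = -5 + h)
-331*w((-1 + 2)*5, 5) = -331*(-5 + (-1 + 2)*5) = -331*(-5 + 1*5) = -331*(-5 + 5) = -331*0 = 0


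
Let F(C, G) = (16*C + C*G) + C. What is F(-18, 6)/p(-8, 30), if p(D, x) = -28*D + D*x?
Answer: 207/8 ≈ 25.875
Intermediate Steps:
F(C, G) = 17*C + C*G
F(-18, 6)/p(-8, 30) = (-18*(17 + 6))/((-8*(-28 + 30))) = (-18*23)/((-8*2)) = -414/(-16) = -414*(-1/16) = 207/8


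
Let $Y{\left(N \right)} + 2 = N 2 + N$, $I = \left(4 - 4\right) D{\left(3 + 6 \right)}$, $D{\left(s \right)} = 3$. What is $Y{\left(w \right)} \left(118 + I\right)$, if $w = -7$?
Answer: $-2714$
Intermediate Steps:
$I = 0$ ($I = \left(4 - 4\right) 3 = 0 \cdot 3 = 0$)
$Y{\left(N \right)} = -2 + 3 N$ ($Y{\left(N \right)} = -2 + \left(N 2 + N\right) = -2 + \left(2 N + N\right) = -2 + 3 N$)
$Y{\left(w \right)} \left(118 + I\right) = \left(-2 + 3 \left(-7\right)\right) \left(118 + 0\right) = \left(-2 - 21\right) 118 = \left(-23\right) 118 = -2714$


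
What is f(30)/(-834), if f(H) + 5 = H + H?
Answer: -55/834 ≈ -0.065947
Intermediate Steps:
f(H) = -5 + 2*H (f(H) = -5 + (H + H) = -5 + 2*H)
f(30)/(-834) = (-5 + 2*30)/(-834) = (-5 + 60)*(-1/834) = 55*(-1/834) = -55/834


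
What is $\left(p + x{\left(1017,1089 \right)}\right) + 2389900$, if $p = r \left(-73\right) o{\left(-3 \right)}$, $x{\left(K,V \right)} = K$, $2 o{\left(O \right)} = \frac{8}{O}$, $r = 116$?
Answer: $\frac{7206623}{3} \approx 2.4022 \cdot 10^{6}$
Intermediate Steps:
$o{\left(O \right)} = \frac{4}{O}$ ($o{\left(O \right)} = \frac{8 \frac{1}{O}}{2} = \frac{4}{O}$)
$p = \frac{33872}{3}$ ($p = 116 \left(-73\right) \frac{4}{-3} = - 8468 \cdot 4 \left(- \frac{1}{3}\right) = \left(-8468\right) \left(- \frac{4}{3}\right) = \frac{33872}{3} \approx 11291.0$)
$\left(p + x{\left(1017,1089 \right)}\right) + 2389900 = \left(\frac{33872}{3} + 1017\right) + 2389900 = \frac{36923}{3} + 2389900 = \frac{7206623}{3}$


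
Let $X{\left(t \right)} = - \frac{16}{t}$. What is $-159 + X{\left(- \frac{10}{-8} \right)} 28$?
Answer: $- \frac{2587}{5} \approx -517.4$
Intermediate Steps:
$-159 + X{\left(- \frac{10}{-8} \right)} 28 = -159 + - \frac{16}{\left(-10\right) \frac{1}{-8}} \cdot 28 = -159 + - \frac{16}{\left(-10\right) \left(- \frac{1}{8}\right)} 28 = -159 + - \frac{16}{\frac{5}{4}} \cdot 28 = -159 + \left(-16\right) \frac{4}{5} \cdot 28 = -159 - \frac{1792}{5} = - \frac{2587}{5}$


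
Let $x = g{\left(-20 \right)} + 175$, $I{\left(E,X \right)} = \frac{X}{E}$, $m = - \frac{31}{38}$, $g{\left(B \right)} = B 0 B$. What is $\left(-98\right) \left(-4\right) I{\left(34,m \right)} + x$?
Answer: $\frac{53487}{323} \approx 165.59$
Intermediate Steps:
$g{\left(B \right)} = 0$ ($g{\left(B \right)} = 0 B = 0$)
$m = - \frac{31}{38}$ ($m = \left(-31\right) \frac{1}{38} = - \frac{31}{38} \approx -0.81579$)
$x = 175$ ($x = 0 + 175 = 175$)
$\left(-98\right) \left(-4\right) I{\left(34,m \right)} + x = \left(-98\right) \left(-4\right) \left(- \frac{31}{38 \cdot 34}\right) + 175 = 392 \left(\left(- \frac{31}{38}\right) \frac{1}{34}\right) + 175 = 392 \left(- \frac{31}{1292}\right) + 175 = - \frac{3038}{323} + 175 = \frac{53487}{323}$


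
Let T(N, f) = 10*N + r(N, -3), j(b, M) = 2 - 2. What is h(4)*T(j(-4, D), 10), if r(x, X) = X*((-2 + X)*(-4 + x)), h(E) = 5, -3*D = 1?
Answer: -300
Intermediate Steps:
D = -⅓ (D = -⅓*1 = -⅓ ≈ -0.33333)
j(b, M) = 0
r(x, X) = X*(-4 + x)*(-2 + X) (r(x, X) = X*((-4 + x)*(-2 + X)) = X*(-4 + x)*(-2 + X))
T(N, f) = -60 + 25*N (T(N, f) = 10*N - 3*(8 - 4*(-3) - 2*N - 3*N) = 10*N - 3*(8 + 12 - 2*N - 3*N) = 10*N - 3*(20 - 5*N) = 10*N + (-60 + 15*N) = -60 + 25*N)
h(4)*T(j(-4, D), 10) = 5*(-60 + 25*0) = 5*(-60 + 0) = 5*(-60) = -300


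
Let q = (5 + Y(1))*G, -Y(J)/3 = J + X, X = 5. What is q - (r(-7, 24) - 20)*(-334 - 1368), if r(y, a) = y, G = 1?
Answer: -45967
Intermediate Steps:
Y(J) = -15 - 3*J (Y(J) = -3*(J + 5) = -3*(5 + J) = -15 - 3*J)
q = -13 (q = (5 + (-15 - 3*1))*1 = (5 + (-15 - 3))*1 = (5 - 18)*1 = -13*1 = -13)
q - (r(-7, 24) - 20)*(-334 - 1368) = -13 - (-7 - 20)*(-334 - 1368) = -13 - (-27)*(-1702) = -13 - 1*45954 = -13 - 45954 = -45967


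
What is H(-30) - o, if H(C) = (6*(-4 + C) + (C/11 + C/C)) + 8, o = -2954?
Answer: 30319/11 ≈ 2756.3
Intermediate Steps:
H(C) = -15 + 67*C/11 (H(C) = ((-24 + 6*C) + (C*(1/11) + 1)) + 8 = ((-24 + 6*C) + (C/11 + 1)) + 8 = ((-24 + 6*C) + (1 + C/11)) + 8 = (-23 + 67*C/11) + 8 = -15 + 67*C/11)
H(-30) - o = (-15 + (67/11)*(-30)) - 1*(-2954) = (-15 - 2010/11) + 2954 = -2175/11 + 2954 = 30319/11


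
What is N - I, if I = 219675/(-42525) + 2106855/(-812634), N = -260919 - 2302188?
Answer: -393660840338125/153587826 ≈ -2.5631e+6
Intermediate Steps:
N = -2563107
I = -1191597257/153587826 (I = 219675*(-1/42525) + 2106855*(-1/812634) = -2929/567 - 702285/270878 = -1191597257/153587826 ≈ -7.7584)
N - I = -2563107 - 1*(-1191597257/153587826) = -2563107 + 1191597257/153587826 = -393660840338125/153587826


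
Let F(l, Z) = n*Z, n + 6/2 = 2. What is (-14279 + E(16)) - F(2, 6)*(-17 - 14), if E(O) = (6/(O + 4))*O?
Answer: -72301/5 ≈ -14460.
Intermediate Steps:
n = -1 (n = -3 + 2 = -1)
E(O) = 6*O/(4 + O) (E(O) = (6/(4 + O))*O = 6*O/(4 + O))
F(l, Z) = -Z
(-14279 + E(16)) - F(2, 6)*(-17 - 14) = (-14279 + 6*16/(4 + 16)) - (-1*6)*(-17 - 14) = (-14279 + 6*16/20) - (-6)*(-31) = (-14279 + 6*16*(1/20)) - 1*186 = (-14279 + 24/5) - 186 = -71371/5 - 186 = -72301/5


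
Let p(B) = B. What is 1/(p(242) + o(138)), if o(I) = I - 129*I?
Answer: -1/17422 ≈ -5.7399e-5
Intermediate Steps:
o(I) = -128*I
1/(p(242) + o(138)) = 1/(242 - 128*138) = 1/(242 - 17664) = 1/(-17422) = -1/17422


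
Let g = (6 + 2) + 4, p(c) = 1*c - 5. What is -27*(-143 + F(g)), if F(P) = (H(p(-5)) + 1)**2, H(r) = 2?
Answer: 3618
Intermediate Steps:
p(c) = -5 + c (p(c) = c - 5 = -5 + c)
g = 12 (g = 8 + 4 = 12)
F(P) = 9 (F(P) = (2 + 1)**2 = 3**2 = 9)
-27*(-143 + F(g)) = -27*(-143 + 9) = -27*(-134) = 3618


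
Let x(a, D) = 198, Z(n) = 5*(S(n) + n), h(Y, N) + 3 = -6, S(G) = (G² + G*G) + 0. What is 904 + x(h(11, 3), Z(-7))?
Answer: 1102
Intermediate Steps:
S(G) = 2*G² (S(G) = (G² + G²) + 0 = 2*G² + 0 = 2*G²)
h(Y, N) = -9 (h(Y, N) = -3 - 6 = -9)
Z(n) = 5*n + 10*n² (Z(n) = 5*(2*n² + n) = 5*(n + 2*n²) = 5*n + 10*n²)
904 + x(h(11, 3), Z(-7)) = 904 + 198 = 1102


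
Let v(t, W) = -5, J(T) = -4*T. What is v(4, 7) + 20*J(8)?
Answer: -645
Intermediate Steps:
v(4, 7) + 20*J(8) = -5 + 20*(-4*8) = -5 + 20*(-32) = -5 - 640 = -645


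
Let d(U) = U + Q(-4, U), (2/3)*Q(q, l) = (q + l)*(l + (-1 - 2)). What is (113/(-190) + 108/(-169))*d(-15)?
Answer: -9864633/16055 ≈ -614.43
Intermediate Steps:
Q(q, l) = 3*(-3 + l)*(l + q)/2 (Q(q, l) = 3*((q + l)*(l + (-1 - 2)))/2 = 3*((l + q)*(l - 3))/2 = 3*((l + q)*(-3 + l))/2 = 3*((-3 + l)*(l + q))/2 = 3*(-3 + l)*(l + q)/2)
d(U) = 18 - 19*U/2 + 3*U²/2 (d(U) = U + (-9*U/2 - 9/2*(-4) + 3*U²/2 + (3/2)*U*(-4)) = U + (-9*U/2 + 18 + 3*U²/2 - 6*U) = U + (18 - 21*U/2 + 3*U²/2) = 18 - 19*U/2 + 3*U²/2)
(113/(-190) + 108/(-169))*d(-15) = (113/(-190) + 108/(-169))*(18 - 19/2*(-15) + (3/2)*(-15)²) = (113*(-1/190) + 108*(-1/169))*(18 + 285/2 + (3/2)*225) = (-113/190 - 108/169)*(18 + 285/2 + 675/2) = -39617/32110*498 = -9864633/16055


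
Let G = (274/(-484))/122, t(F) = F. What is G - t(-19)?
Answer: 560819/29524 ≈ 18.995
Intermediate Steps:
G = -137/29524 (G = (274*(-1/484))*(1/122) = -137/242*1/122 = -137/29524 ≈ -0.0046403)
G - t(-19) = -137/29524 - 1*(-19) = -137/29524 + 19 = 560819/29524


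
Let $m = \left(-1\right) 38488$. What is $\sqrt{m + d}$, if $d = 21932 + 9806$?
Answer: $15 i \sqrt{30} \approx 82.158 i$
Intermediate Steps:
$m = -38488$
$d = 31738$
$\sqrt{m + d} = \sqrt{-38488 + 31738} = \sqrt{-6750} = 15 i \sqrt{30}$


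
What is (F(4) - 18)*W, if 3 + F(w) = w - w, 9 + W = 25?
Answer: -336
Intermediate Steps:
W = 16 (W = -9 + 25 = 16)
F(w) = -3 (F(w) = -3 + (w - w) = -3 + 0 = -3)
(F(4) - 18)*W = (-3 - 18)*16 = -21*16 = -336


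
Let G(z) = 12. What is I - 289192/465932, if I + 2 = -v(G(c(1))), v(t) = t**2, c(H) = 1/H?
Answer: -17078816/116483 ≈ -146.62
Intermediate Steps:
c(H) = 1/H
I = -146 (I = -2 - 1*12**2 = -2 - 1*144 = -2 - 144 = -146)
I - 289192/465932 = -146 - 289192/465932 = -146 - 289192*1/465932 = -146 - 72298/116483 = -17078816/116483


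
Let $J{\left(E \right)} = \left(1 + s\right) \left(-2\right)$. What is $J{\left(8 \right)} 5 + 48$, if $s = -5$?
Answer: $88$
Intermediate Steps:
$J{\left(E \right)} = 8$ ($J{\left(E \right)} = \left(1 - 5\right) \left(-2\right) = \left(-4\right) \left(-2\right) = 8$)
$J{\left(8 \right)} 5 + 48 = 8 \cdot 5 + 48 = 40 + 48 = 88$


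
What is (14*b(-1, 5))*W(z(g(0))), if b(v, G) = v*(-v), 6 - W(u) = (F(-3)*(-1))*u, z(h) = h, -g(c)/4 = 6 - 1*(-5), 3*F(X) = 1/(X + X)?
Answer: -1064/9 ≈ -118.22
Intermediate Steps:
F(X) = 1/(6*X) (F(X) = 1/(3*(X + X)) = 1/(3*((2*X))) = (1/(2*X))/3 = 1/(6*X))
g(c) = -44 (g(c) = -4*(6 - 1*(-5)) = -4*(6 + 5) = -4*11 = -44)
W(u) = 6 - u/18 (W(u) = 6 - ((⅙)/(-3))*(-1)*u = 6 - ((⅙)*(-⅓))*(-1)*u = 6 - (-1/18*(-1))*u = 6 - u/18)
b(v, G) = -v²
(14*b(-1, 5))*W(z(g(0))) = (14*(-1*(-1)²))*(6 - 1/18*(-44)) = (14*(-1*1))*(6 + 22/9) = (14*(-1))*(76/9) = -14*76/9 = -1064/9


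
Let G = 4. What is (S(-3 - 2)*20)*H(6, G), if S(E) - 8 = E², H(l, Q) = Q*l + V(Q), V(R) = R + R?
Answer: 21120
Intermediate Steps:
V(R) = 2*R
H(l, Q) = 2*Q + Q*l (H(l, Q) = Q*l + 2*Q = 2*Q + Q*l)
S(E) = 8 + E²
(S(-3 - 2)*20)*H(6, G) = ((8 + (-3 - 2)²)*20)*(4*(2 + 6)) = ((8 + (-5)²)*20)*(4*8) = ((8 + 25)*20)*32 = (33*20)*32 = 660*32 = 21120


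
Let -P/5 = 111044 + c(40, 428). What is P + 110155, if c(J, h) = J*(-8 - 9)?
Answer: -441665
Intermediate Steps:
c(J, h) = -17*J (c(J, h) = J*(-17) = -17*J)
P = -551820 (P = -5*(111044 - 17*40) = -5*(111044 - 680) = -5*110364 = -551820)
P + 110155 = -551820 + 110155 = -441665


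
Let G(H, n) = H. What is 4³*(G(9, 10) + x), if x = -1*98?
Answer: -5696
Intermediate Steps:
x = -98
4³*(G(9, 10) + x) = 4³*(9 - 98) = 64*(-89) = -5696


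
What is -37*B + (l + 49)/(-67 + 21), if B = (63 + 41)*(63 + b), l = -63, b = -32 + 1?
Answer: -2832121/23 ≈ -1.2314e+5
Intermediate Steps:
b = -31
B = 3328 (B = (63 + 41)*(63 - 31) = 104*32 = 3328)
-37*B + (l + 49)/(-67 + 21) = -37*3328 + (-63 + 49)/(-67 + 21) = -123136 - 14/(-46) = -123136 - 14*(-1/46) = -123136 + 7/23 = -2832121/23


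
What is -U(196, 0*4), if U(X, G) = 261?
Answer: -261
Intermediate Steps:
-U(196, 0*4) = -1*261 = -261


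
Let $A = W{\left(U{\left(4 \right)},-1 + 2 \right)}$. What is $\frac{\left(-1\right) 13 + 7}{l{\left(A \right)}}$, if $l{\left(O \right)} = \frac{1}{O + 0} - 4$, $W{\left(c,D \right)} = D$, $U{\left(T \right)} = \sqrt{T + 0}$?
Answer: $2$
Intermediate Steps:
$U{\left(T \right)} = \sqrt{T}$
$A = 1$ ($A = -1 + 2 = 1$)
$l{\left(O \right)} = -4 + \frac{1}{O}$ ($l{\left(O \right)} = \frac{1}{O} - 4 = -4 + \frac{1}{O}$)
$\frac{\left(-1\right) 13 + 7}{l{\left(A \right)}} = \frac{\left(-1\right) 13 + 7}{-4 + 1^{-1}} = \frac{-13 + 7}{-4 + 1} = - \frac{6}{-3} = \left(-6\right) \left(- \frac{1}{3}\right) = 2$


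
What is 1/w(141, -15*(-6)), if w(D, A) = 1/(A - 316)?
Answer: -226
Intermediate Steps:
w(D, A) = 1/(-316 + A)
1/w(141, -15*(-6)) = 1/(1/(-316 - 15*(-6))) = 1/(1/(-316 + 90)) = 1/(1/(-226)) = 1/(-1/226) = -226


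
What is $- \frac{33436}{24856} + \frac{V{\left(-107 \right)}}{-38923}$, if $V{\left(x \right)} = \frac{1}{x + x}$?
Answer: $- \frac{1338970542}{995377879} \approx -1.3452$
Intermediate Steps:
$V{\left(x \right)} = \frac{1}{2 x}$
$- \frac{33436}{24856} + \frac{V{\left(-107 \right)}}{-38923} = - \frac{33436}{24856} + \frac{\frac{1}{2} \frac{1}{-107}}{-38923} = \left(-33436\right) \frac{1}{24856} + \frac{1}{2} \left(- \frac{1}{107}\right) \left(- \frac{1}{38923}\right) = - \frac{643}{478} - - \frac{1}{8329522} = - \frac{643}{478} + \frac{1}{8329522} = - \frac{1338970542}{995377879}$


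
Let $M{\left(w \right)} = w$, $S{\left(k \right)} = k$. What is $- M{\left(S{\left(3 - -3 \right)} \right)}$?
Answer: $-6$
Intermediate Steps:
$- M{\left(S{\left(3 - -3 \right)} \right)} = - (3 - -3) = - (3 + 3) = \left(-1\right) 6 = -6$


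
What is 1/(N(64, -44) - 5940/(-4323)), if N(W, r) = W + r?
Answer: 131/2800 ≈ 0.046786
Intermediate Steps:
1/(N(64, -44) - 5940/(-4323)) = 1/((64 - 44) - 5940/(-4323)) = 1/(20 - 5940*(-1/4323)) = 1/(20 + 180/131) = 1/(2800/131) = 131/2800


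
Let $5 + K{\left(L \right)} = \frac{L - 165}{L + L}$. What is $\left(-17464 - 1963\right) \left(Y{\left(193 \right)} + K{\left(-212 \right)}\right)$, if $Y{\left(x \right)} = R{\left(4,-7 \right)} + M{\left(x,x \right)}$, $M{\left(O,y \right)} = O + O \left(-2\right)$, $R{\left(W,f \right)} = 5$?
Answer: $\frac{1582426285}{424} \approx 3.7321 \cdot 10^{6}$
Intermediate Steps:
$K{\left(L \right)} = -5 + \frac{-165 + L}{2 L}$ ($K{\left(L \right)} = -5 + \frac{L - 165}{L + L} = -5 + \frac{-165 + L}{2 L}$)
$M{\left(O,y \right)} = - O$ ($M{\left(O,y \right)} = O - 2 O = - O$)
$Y{\left(x \right)} = 5 - x$
$\left(-17464 - 1963\right) \left(Y{\left(193 \right)} + K{\left(-212 \right)}\right) = \left(-17464 - 1963\right) \left(\left(5 - 193\right) + \frac{3 \left(-55 - -636\right)}{2 \left(-212\right)}\right) = - 19427 \left(\left(5 - 193\right) + \frac{3}{2} \left(- \frac{1}{212}\right) \left(-55 + 636\right)\right) = - 19427 \left(-188 + \frac{3}{2} \left(- \frac{1}{212}\right) 581\right) = - 19427 \left(-188 - \frac{1743}{424}\right) = \left(-19427\right) \left(- \frac{81455}{424}\right) = \frac{1582426285}{424}$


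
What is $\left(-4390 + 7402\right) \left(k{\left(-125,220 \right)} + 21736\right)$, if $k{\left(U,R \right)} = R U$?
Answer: $-17361168$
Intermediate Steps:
$\left(-4390 + 7402\right) \left(k{\left(-125,220 \right)} + 21736\right) = \left(-4390 + 7402\right) \left(220 \left(-125\right) + 21736\right) = 3012 \left(-27500 + 21736\right) = 3012 \left(-5764\right) = -17361168$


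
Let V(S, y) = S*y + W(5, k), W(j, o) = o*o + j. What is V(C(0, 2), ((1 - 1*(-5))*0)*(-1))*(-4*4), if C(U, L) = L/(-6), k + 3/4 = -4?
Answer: -441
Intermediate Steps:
k = -19/4 (k = -3/4 - 4 = -19/4 ≈ -4.7500)
W(j, o) = j + o**2 (W(j, o) = o**2 + j = j + o**2)
C(U, L) = -L/6 (C(U, L) = L*(-1/6) = -L/6)
V(S, y) = 441/16 + S*y (V(S, y) = S*y + (5 + (-19/4)**2) = S*y + (5 + 361/16) = S*y + 441/16 = 441/16 + S*y)
V(C(0, 2), ((1 - 1*(-5))*0)*(-1))*(-4*4) = (441/16 + (-1/6*2)*(((1 - 1*(-5))*0)*(-1)))*(-4*4) = (441/16 - (1 + 5)*0*(-1)/3)*(-16) = (441/16 - 6*0*(-1)/3)*(-16) = (441/16 - 0*(-1))*(-16) = (441/16 - 1/3*0)*(-16) = (441/16 + 0)*(-16) = (441/16)*(-16) = -441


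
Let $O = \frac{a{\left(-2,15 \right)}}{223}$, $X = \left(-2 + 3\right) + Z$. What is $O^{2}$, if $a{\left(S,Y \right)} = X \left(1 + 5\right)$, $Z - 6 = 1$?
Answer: $\frac{2304}{49729} \approx 0.046331$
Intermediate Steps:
$Z = 7$ ($Z = 6 + 1 = 7$)
$X = 8$ ($X = \left(-2 + 3\right) + 7 = 1 + 7 = 8$)
$a{\left(S,Y \right)} = 48$ ($a{\left(S,Y \right)} = 8 \left(1 + 5\right) = 8 \cdot 6 = 48$)
$O = \frac{48}{223} \approx 0.21525$
$O^{2} = \left(\frac{48}{223}\right)^{2} = \frac{2304}{49729}$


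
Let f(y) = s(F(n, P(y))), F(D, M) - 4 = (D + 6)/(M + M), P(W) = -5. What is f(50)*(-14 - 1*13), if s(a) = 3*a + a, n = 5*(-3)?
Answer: -2646/5 ≈ -529.20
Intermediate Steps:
n = -15
F(D, M) = 4 + (6 + D)/(2*M) (F(D, M) = 4 + (D + 6)/(M + M) = 4 + (6 + D)/((2*M)) = 4 + (6 + D)*(1/(2*M)) = 4 + (6 + D)/(2*M))
s(a) = 4*a
f(y) = 98/5 (f(y) = 4*((½)*(6 - 15 + 8*(-5))/(-5)) = 4*((½)*(-⅕)*(6 - 15 - 40)) = 4*((½)*(-⅕)*(-49)) = 4*(49/10) = 98/5)
f(50)*(-14 - 1*13) = 98*(-14 - 1*13)/5 = 98*(-14 - 13)/5 = (98/5)*(-27) = -2646/5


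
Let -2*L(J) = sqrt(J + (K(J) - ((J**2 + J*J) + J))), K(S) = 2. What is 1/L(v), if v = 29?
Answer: I*sqrt(105)/210 ≈ 0.048795*I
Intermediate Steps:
L(J) = -sqrt(2 - 2*J**2)/2 (L(J) = -sqrt(J + (2 - ((J**2 + J*J) + J)))/2 = -sqrt(J + (2 - ((J**2 + J**2) + J)))/2 = -sqrt(J + (2 - (2*J**2 + J)))/2 = -sqrt(J + (2 - (J + 2*J**2)))/2 = -sqrt(J + (2 + (-J - 2*J**2)))/2 = -sqrt(J + (2 - J - 2*J**2))/2 = -sqrt(2 - 2*J**2)/2)
1/L(v) = 1/(-sqrt(2 - 2*29**2)/2) = 1/(-sqrt(2 - 2*841)/2) = 1/(-sqrt(2 - 1682)/2) = 1/(-2*I*sqrt(105)) = I*sqrt(105)/210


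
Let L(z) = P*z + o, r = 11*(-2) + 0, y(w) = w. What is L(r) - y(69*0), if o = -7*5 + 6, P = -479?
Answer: 10509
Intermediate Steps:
r = -22 (r = -22 + 0 = -22)
o = -29 (o = -35 + 6 = -29)
L(z) = -29 - 479*z (L(z) = -479*z - 29 = -29 - 479*z)
L(r) - y(69*0) = (-29 - 479*(-22)) - 69*0 = (-29 + 10538) - 1*0 = 10509 + 0 = 10509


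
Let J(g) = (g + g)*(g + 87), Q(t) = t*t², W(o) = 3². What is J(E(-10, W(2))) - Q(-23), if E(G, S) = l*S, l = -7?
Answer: 9143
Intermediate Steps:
W(o) = 9
E(G, S) = -7*S
Q(t) = t³
J(g) = 2*g*(87 + g) (J(g) = (2*g)*(87 + g) = 2*g*(87 + g))
J(E(-10, W(2))) - Q(-23) = 2*(-7*9)*(87 - 7*9) - 1*(-23)³ = 2*(-63)*(87 - 63) - 1*(-12167) = 2*(-63)*24 + 12167 = -3024 + 12167 = 9143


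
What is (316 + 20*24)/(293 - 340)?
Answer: -796/47 ≈ -16.936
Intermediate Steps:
(316 + 20*24)/(293 - 340) = (316 + 480)/(-47) = 796*(-1/47) = -796/47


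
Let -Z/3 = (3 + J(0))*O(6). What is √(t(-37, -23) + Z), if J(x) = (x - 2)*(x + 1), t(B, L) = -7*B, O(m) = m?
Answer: √241 ≈ 15.524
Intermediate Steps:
J(x) = (1 + x)*(-2 + x) (J(x) = (-2 + x)*(1 + x) = (1 + x)*(-2 + x))
Z = -18 (Z = -3*(3 + (-2 + 0² - 1*0))*6 = -3*(3 + (-2 + 0 + 0))*6 = -3*(3 - 2)*6 = -3*6 = -18)
√(t(-37, -23) + Z) = √(-7*(-37) - 18) = √(259 - 18) = √241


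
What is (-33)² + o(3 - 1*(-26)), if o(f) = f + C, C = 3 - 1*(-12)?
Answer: 1133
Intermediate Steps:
C = 15 (C = 3 + 12 = 15)
o(f) = 15 + f (o(f) = f + 15 = 15 + f)
(-33)² + o(3 - 1*(-26)) = (-33)² + (15 + (3 - 1*(-26))) = 1089 + (15 + (3 + 26)) = 1089 + (15 + 29) = 1089 + 44 = 1133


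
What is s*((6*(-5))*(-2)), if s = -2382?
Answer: -142920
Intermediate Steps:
s*((6*(-5))*(-2)) = -2382*6*(-5)*(-2) = -(-71460)*(-2) = -2382*60 = -142920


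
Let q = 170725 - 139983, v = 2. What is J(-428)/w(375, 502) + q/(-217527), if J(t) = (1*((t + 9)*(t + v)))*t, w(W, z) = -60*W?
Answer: 461593817824/135954375 ≈ 3395.2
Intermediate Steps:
J(t) = t*(2 + t)*(9 + t) (J(t) = (1*((t + 9)*(t + 2)))*t = (1*((9 + t)*(2 + t)))*t = (1*((2 + t)*(9 + t)))*t = ((2 + t)*(9 + t))*t = t*(2 + t)*(9 + t))
q = 30742
J(-428)/w(375, 502) + q/(-217527) = (-428*(18 + (-428)² + 11*(-428)))/((-60*375)) + 30742/(-217527) = -428*(18 + 183184 - 4708)/(-22500) + 30742*(-1/217527) = -428*178494*(-1/22500) - 30742/217527 = -76395432*(-1/22500) - 30742/217527 = 6366286/1875 - 30742/217527 = 461593817824/135954375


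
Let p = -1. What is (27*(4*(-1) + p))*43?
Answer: -5805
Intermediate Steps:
(27*(4*(-1) + p))*43 = (27*(4*(-1) - 1))*43 = (27*(-4 - 1))*43 = (27*(-5))*43 = -135*43 = -5805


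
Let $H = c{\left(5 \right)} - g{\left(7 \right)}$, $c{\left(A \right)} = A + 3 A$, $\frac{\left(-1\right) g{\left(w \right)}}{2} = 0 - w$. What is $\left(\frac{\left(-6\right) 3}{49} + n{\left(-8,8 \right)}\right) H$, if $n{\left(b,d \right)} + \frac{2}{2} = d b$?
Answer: $- \frac{19218}{49} \approx -392.2$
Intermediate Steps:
$g{\left(w \right)} = 2 w$ ($g{\left(w \right)} = - 2 \left(0 - w\right) = - 2 \left(- w\right) = 2 w$)
$c{\left(A \right)} = 4 A$
$n{\left(b,d \right)} = -1 + b d$ ($n{\left(b,d \right)} = -1 + d b = -1 + b d$)
$H = 6$ ($H = 4 \cdot 5 - 2 \cdot 7 = 20 - 14 = 6$)
$\left(\frac{\left(-6\right) 3}{49} + n{\left(-8,8 \right)}\right) H = \left(\frac{\left(-6\right) 3}{49} - 65\right) 6 = \left(\left(-18\right) \frac{1}{49} - 65\right) 6 = \left(- \frac{18}{49} - 65\right) 6 = \left(- \frac{3203}{49}\right) 6 = - \frac{19218}{49}$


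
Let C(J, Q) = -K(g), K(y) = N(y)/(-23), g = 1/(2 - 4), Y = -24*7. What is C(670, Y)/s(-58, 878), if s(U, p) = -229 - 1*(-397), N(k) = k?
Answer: -1/7728 ≈ -0.00012940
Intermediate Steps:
Y = -168
g = -½ (g = 1/(-2) = -½ ≈ -0.50000)
K(y) = -y/23 (K(y) = y/(-23) = y*(-1/23) = -y/23)
s(U, p) = 168 (s(U, p) = -229 + 397 = 168)
C(J, Q) = -1/46 (C(J, Q) = -(-1)*(-1)/(23*2) = -1*1/46 = -1/46)
C(670, Y)/s(-58, 878) = -1/46/168 = -1/46*1/168 = -1/7728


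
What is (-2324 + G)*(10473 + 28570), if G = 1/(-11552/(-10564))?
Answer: -13786434687/152 ≈ -9.0700e+7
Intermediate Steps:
G = 139/152 (G = 1/(-11552*(-1/10564)) = 1/(152/139) = 139/152 ≈ 0.91447)
(-2324 + G)*(10473 + 28570) = (-2324 + 139/152)*(10473 + 28570) = -353109/152*39043 = -13786434687/152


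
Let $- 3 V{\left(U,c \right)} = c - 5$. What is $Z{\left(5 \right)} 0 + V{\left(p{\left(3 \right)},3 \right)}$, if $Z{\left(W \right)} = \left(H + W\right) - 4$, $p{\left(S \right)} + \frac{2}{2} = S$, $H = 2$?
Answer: $\frac{2}{3} \approx 0.66667$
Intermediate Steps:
$p{\left(S \right)} = -1 + S$
$V{\left(U,c \right)} = \frac{5}{3} - \frac{c}{3}$ ($V{\left(U,c \right)} = - \frac{c - 5}{3} = - \frac{-5 + c}{3} = \frac{5}{3} - \frac{c}{3}$)
$Z{\left(W \right)} = -2 + W$ ($Z{\left(W \right)} = \left(2 + W\right) - 4 = -2 + W$)
$Z{\left(5 \right)} 0 + V{\left(p{\left(3 \right)},3 \right)} = \left(-2 + 5\right) 0 + \left(\frac{5}{3} - 1\right) = 3 \cdot 0 + \left(\frac{5}{3} - 1\right) = 0 + \frac{2}{3} = \frac{2}{3}$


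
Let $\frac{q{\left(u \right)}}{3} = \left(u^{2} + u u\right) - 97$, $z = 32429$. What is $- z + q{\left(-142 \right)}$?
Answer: $88264$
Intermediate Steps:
$q{\left(u \right)} = -291 + 6 u^{2}$ ($q{\left(u \right)} = 3 \left(\left(u^{2} + u u\right) - 97\right) = 3 \left(\left(u^{2} + u^{2}\right) - 97\right) = 3 \left(2 u^{2} - 97\right) = 3 \left(-97 + 2 u^{2}\right) = -291 + 6 u^{2}$)
$- z + q{\left(-142 \right)} = \left(-1\right) 32429 - \left(291 - 6 \left(-142\right)^{2}\right) = -32429 + \left(-291 + 6 \cdot 20164\right) = -32429 + \left(-291 + 120984\right) = -32429 + 120693 = 88264$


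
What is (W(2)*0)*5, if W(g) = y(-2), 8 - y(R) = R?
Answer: 0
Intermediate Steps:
y(R) = 8 - R
W(g) = 10 (W(g) = 8 - 1*(-2) = 8 + 2 = 10)
(W(2)*0)*5 = (10*0)*5 = 0*5 = 0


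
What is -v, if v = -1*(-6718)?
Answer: -6718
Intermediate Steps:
v = 6718
-v = -1*6718 = -6718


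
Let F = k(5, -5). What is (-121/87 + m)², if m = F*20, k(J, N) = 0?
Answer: 14641/7569 ≈ 1.9343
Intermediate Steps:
F = 0
m = 0 (m = 0*20 = 0)
(-121/87 + m)² = (-121/87 + 0)² = (-121/87)² = 14641/7569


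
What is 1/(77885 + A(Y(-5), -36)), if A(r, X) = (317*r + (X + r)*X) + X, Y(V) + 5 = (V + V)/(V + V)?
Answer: 1/78021 ≈ 1.2817e-5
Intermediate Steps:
Y(V) = -4 (Y(V) = -5 + (V + V)/(V + V) = -5 + (2*V)/((2*V)) = -5 + (2*V)*(1/(2*V)) = -5 + 1 = -4)
A(r, X) = X + 317*r + X*(X + r) (A(r, X) = (317*r + X*(X + r)) + X = X + 317*r + X*(X + r))
1/(77885 + A(Y(-5), -36)) = 1/(77885 + (-36 + (-36)² + 317*(-4) - 36*(-4))) = 1/(77885 + (-36 + 1296 - 1268 + 144)) = 1/(77885 + 136) = 1/78021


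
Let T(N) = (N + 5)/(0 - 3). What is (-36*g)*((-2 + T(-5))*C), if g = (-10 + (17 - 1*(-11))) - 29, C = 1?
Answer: -792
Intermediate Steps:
T(N) = -5/3 - N/3 (T(N) = (5 + N)/(-3) = (5 + N)*(-⅓) = -5/3 - N/3)
g = -11 (g = (-10 + (17 + 11)) - 29 = (-10 + 28) - 29 = 18 - 29 = -11)
(-36*g)*((-2 + T(-5))*C) = (-36*(-11))*((-2 + (-5/3 - ⅓*(-5)))*1) = 396*((-2 + (-5/3 + 5/3))*1) = 396*((-2 + 0)*1) = 396*(-2*1) = 396*(-2) = -792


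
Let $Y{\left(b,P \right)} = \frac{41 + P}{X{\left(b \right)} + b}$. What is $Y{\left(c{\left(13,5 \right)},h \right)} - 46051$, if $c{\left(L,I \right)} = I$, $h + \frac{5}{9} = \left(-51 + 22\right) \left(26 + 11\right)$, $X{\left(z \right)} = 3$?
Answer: $- \frac{3324965}{72} \approx -46180.0$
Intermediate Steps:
$h = - \frac{9662}{9}$ ($h = - \frac{5}{9} + \left(-51 + 22\right) \left(26 + 11\right) = - \frac{5}{9} - 1073 = - \frac{9662}{9} \approx -1073.6$)
$Y{\left(b,P \right)} = \frac{41 + P}{3 + b}$
$Y{\left(c{\left(13,5 \right)},h \right)} - 46051 = \frac{41 - \frac{9662}{9}}{3 + 5} - 46051 = \frac{1}{8} \left(- \frac{9293}{9}\right) - 46051 = - \frac{9293}{72} - 46051 = - \frac{3324965}{72}$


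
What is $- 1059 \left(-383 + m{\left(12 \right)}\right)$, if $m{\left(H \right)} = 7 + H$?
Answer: $385476$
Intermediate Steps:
$- 1059 \left(-383 + m{\left(12 \right)}\right) = - 1059 \left(-383 + \left(7 + 12\right)\right) = - 1059 \left(-383 + 19\right) = \left(-1059\right) \left(-364\right) = 385476$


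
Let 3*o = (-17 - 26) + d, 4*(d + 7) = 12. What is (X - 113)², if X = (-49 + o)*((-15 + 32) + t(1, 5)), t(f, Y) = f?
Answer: 1630729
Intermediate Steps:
d = -4 (d = -7 + (¼)*12 = -7 + 3 = -4)
o = -47/3 (o = ((-17 - 26) - 4)/3 = (-43 - 4)/3 = (⅓)*(-47) = -47/3 ≈ -15.667)
X = -1164 (X = (-49 - 47/3)*((-15 + 32) + 1) = -194*(17 + 1)/3 = -194/3*18 = -1164)
(X - 113)² = (-1164 - 113)² = (-1277)² = 1630729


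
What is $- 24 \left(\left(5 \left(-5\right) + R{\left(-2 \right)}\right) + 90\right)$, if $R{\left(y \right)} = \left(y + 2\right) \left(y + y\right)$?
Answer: $-1560$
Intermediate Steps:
$R{\left(y \right)} = 2 y \left(2 + y\right)$ ($R{\left(y \right)} = \left(2 + y\right) 2 y = 2 y \left(2 + y\right)$)
$- 24 \left(\left(5 \left(-5\right) + R{\left(-2 \right)}\right) + 90\right) = - 24 \left(\left(5 \left(-5\right) + 2 \left(-2\right) \left(2 - 2\right)\right) + 90\right) = - 24 \left(\left(-25 + 2 \left(-2\right) 0\right) + 90\right) = - 24 \left(\left(-25 + 0\right) + 90\right) = - 24 \left(-25 + 90\right) = \left(-24\right) 65 = -1560$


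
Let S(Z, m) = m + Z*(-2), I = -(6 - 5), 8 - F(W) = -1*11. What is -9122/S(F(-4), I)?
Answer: 9122/39 ≈ 233.90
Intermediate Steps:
F(W) = 19 (F(W) = 8 - (-1)*11 = 8 - 1*(-11) = 8 + 11 = 19)
I = -1 (I = -1*1 = -1)
S(Z, m) = m - 2*Z
-9122/S(F(-4), I) = -9122/(-1 - 2*19) = -9122/(-1 - 38) = -9122/(-39) = -9122*(-1/39) = 9122/39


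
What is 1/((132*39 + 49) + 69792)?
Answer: 1/74989 ≈ 1.3335e-5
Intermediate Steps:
1/((132*39 + 49) + 69792) = 1/((5148 + 49) + 69792) = 1/(5197 + 69792) = 1/74989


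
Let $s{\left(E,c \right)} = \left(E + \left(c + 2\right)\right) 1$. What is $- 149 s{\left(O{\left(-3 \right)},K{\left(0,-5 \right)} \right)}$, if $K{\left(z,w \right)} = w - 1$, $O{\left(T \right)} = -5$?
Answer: $1341$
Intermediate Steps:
$K{\left(z,w \right)} = -1 + w$ ($K{\left(z,w \right)} = w - 1 = -1 + w$)
$s{\left(E,c \right)} = 2 + E + c$ ($s{\left(E,c \right)} = \left(E + \left(2 + c\right)\right) 1 = \left(2 + E + c\right) 1 = 2 + E + c$)
$- 149 s{\left(O{\left(-3 \right)},K{\left(0,-5 \right)} \right)} = - 149 \left(2 - 5 - 6\right) = \left(-149\right) \left(-9\right) = 1341$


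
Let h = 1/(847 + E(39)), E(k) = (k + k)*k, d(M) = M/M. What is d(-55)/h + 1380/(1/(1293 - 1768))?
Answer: -651611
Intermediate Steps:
d(M) = 1
E(k) = 2*k² (E(k) = (2*k)*k = 2*k²)
h = 1/3889 (h = 1/(847 + 2*39²) = 1/(847 + 2*1521) = 1/(847 + 3042) = 1/3889 ≈ 0.00025714)
d(-55)/h + 1380/(1/(1293 - 1768)) = 1/(1/3889) + 1380/(1/(1293 - 1768)) = 1*3889 + 1380/(1/(-475)) = 3889 + 1380/(-1/475) = 3889 + 1380*(-475) = 3889 - 655500 = -651611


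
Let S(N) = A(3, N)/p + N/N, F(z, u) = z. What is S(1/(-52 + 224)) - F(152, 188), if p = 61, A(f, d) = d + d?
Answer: -792145/5246 ≈ -151.00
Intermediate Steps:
A(f, d) = 2*d
S(N) = 1 + 2*N/61 (S(N) = (2*N)/61 + N/N = (2*N)*(1/61) + 1 = 2*N/61 + 1 = 1 + 2*N/61)
S(1/(-52 + 224)) - F(152, 188) = (1 + 2/(61*(-52 + 224))) - 1*152 = (1 + (2/61)/172) - 152 = (1 + (2/61)*(1/172)) - 152 = (1 + 1/5246) - 152 = 5247/5246 - 152 = -792145/5246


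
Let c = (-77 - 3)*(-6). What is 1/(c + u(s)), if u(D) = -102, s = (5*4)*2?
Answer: 1/378 ≈ 0.0026455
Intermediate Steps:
s = 40 (s = 20*2 = 40)
c = 480 (c = -80*(-6) = 480)
1/(c + u(s)) = 1/(480 - 102) = 1/378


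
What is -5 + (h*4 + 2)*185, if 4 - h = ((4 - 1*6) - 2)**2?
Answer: -8515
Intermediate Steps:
h = -12 (h = 4 - ((4 - 1*6) - 2)**2 = 4 - ((4 - 6) - 2)**2 = 4 - (-2 - 2)**2 = 4 - 1*(-4)**2 = 4 - 1*16 = 4 - 16 = -12)
-5 + (h*4 + 2)*185 = -5 + (-12*4 + 2)*185 = -5 + (-48 + 2)*185 = -5 - 46*185 = -5 - 8510 = -8515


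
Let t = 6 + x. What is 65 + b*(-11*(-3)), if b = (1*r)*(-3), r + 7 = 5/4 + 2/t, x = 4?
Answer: 12289/20 ≈ 614.45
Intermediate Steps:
t = 10 (t = 6 + 4 = 10)
r = -111/20 (r = -7 + (5/4 + 2/10) = -7 + (5*(¼) + 2*(⅒)) = -7 + (5/4 + ⅕) = -7 + 29/20 = -111/20 ≈ -5.5500)
b = 333/20 (b = (1*(-111/20))*(-3) = -111/20*(-3) = 333/20 ≈ 16.650)
65 + b*(-11*(-3)) = 65 + 333*(-11*(-3))/20 = 65 + (333/20)*33 = 65 + 10989/20 = 12289/20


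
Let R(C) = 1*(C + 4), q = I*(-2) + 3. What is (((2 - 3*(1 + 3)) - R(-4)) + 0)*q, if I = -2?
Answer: -70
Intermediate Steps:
q = 7 (q = -2*(-2) + 3 = 4 + 3 = 7)
R(C) = 4 + C (R(C) = 1*(4 + C) = 4 + C)
(((2 - 3*(1 + 3)) - R(-4)) + 0)*q = (((2 - 3*(1 + 3)) - (4 - 4)) + 0)*7 = (((2 - 3*4) - 1*0) + 0)*7 = (((2 - 1*12) + 0) + 0)*7 = (((2 - 12) + 0) + 0)*7 = ((-10 + 0) + 0)*7 = (-10 + 0)*7 = -10*7 = -70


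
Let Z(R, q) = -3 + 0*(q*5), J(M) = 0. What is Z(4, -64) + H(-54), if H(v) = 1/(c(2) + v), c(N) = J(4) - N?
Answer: -169/56 ≈ -3.0179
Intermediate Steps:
Z(R, q) = -3 (Z(R, q) = -3 + 0*(5*q) = -3 + 0 = -3)
c(N) = -N (c(N) = 0 - N = -N)
H(v) = 1/(-2 + v) (H(v) = 1/(-1*2 + v) = 1/(-2 + v))
Z(4, -64) + H(-54) = -3 + 1/(-2 - 54) = -3 + 1/(-56) = -3 - 1/56 = -169/56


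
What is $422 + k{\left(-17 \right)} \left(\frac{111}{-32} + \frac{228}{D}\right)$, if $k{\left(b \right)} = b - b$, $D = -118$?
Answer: $422$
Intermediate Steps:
$k{\left(b \right)} = 0$
$422 + k{\left(-17 \right)} \left(\frac{111}{-32} + \frac{228}{D}\right) = 422 + 0 \left(\frac{111}{-32} + \frac{228}{-118}\right) = 422 + 0 \left(111 \left(- \frac{1}{32}\right) + 228 \left(- \frac{1}{118}\right)\right) = 422 + 0 \left(- \frac{111}{32} - \frac{114}{59}\right) = 422 + 0 \left(- \frac{10197}{1888}\right) = 422 + 0 = 422$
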